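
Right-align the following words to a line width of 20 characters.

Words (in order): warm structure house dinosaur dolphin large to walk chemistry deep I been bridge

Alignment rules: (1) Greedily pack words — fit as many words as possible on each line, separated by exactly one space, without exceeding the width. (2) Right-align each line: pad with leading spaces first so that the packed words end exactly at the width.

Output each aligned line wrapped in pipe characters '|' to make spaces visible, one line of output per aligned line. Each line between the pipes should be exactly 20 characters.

Answer: |warm structure house|
|    dinosaur dolphin|
|       large to walk|
|    chemistry deep I|
|         been bridge|

Derivation:
Line 1: ['warm', 'structure', 'house'] (min_width=20, slack=0)
Line 2: ['dinosaur', 'dolphin'] (min_width=16, slack=4)
Line 3: ['large', 'to', 'walk'] (min_width=13, slack=7)
Line 4: ['chemistry', 'deep', 'I'] (min_width=16, slack=4)
Line 5: ['been', 'bridge'] (min_width=11, slack=9)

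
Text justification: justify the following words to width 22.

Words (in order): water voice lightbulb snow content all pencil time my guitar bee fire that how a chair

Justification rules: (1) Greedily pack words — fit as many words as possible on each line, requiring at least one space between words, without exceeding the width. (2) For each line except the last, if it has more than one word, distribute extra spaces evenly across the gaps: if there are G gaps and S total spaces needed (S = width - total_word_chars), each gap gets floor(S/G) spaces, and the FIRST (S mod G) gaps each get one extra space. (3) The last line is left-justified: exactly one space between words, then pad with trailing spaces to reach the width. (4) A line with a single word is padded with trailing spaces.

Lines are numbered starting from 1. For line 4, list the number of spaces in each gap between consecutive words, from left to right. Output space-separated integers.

Line 1: ['water', 'voice', 'lightbulb'] (min_width=21, slack=1)
Line 2: ['snow', 'content', 'all'] (min_width=16, slack=6)
Line 3: ['pencil', 'time', 'my', 'guitar'] (min_width=21, slack=1)
Line 4: ['bee', 'fire', 'that', 'how', 'a'] (min_width=19, slack=3)
Line 5: ['chair'] (min_width=5, slack=17)

Answer: 2 2 2 1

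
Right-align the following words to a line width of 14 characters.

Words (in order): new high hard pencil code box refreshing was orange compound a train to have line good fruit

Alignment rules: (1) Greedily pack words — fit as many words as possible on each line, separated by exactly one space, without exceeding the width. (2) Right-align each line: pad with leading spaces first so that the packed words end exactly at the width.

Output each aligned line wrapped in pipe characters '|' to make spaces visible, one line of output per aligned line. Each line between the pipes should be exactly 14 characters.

Line 1: ['new', 'high', 'hard'] (min_width=13, slack=1)
Line 2: ['pencil', 'code'] (min_width=11, slack=3)
Line 3: ['box', 'refreshing'] (min_width=14, slack=0)
Line 4: ['was', 'orange'] (min_width=10, slack=4)
Line 5: ['compound', 'a'] (min_width=10, slack=4)
Line 6: ['train', 'to', 'have'] (min_width=13, slack=1)
Line 7: ['line', 'good'] (min_width=9, slack=5)
Line 8: ['fruit'] (min_width=5, slack=9)

Answer: | new high hard|
|   pencil code|
|box refreshing|
|    was orange|
|    compound a|
| train to have|
|     line good|
|         fruit|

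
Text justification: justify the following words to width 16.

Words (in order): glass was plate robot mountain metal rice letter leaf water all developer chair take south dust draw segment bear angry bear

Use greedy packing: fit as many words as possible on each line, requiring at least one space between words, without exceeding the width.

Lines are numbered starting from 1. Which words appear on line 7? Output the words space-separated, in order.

Answer: take south dust

Derivation:
Line 1: ['glass', 'was', 'plate'] (min_width=15, slack=1)
Line 2: ['robot', 'mountain'] (min_width=14, slack=2)
Line 3: ['metal', 'rice'] (min_width=10, slack=6)
Line 4: ['letter', 'leaf'] (min_width=11, slack=5)
Line 5: ['water', 'all'] (min_width=9, slack=7)
Line 6: ['developer', 'chair'] (min_width=15, slack=1)
Line 7: ['take', 'south', 'dust'] (min_width=15, slack=1)
Line 8: ['draw', 'segment'] (min_width=12, slack=4)
Line 9: ['bear', 'angry', 'bear'] (min_width=15, slack=1)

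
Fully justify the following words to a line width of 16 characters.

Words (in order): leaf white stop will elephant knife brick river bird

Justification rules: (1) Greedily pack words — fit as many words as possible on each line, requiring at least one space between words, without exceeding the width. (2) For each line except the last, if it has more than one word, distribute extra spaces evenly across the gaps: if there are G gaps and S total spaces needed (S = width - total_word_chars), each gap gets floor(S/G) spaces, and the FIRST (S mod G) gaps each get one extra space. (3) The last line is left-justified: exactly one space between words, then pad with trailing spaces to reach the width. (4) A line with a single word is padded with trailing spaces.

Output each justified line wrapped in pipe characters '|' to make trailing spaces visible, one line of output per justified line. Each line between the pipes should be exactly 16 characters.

Answer: |leaf  white stop|
|will    elephant|
|knife      brick|
|river bird      |

Derivation:
Line 1: ['leaf', 'white', 'stop'] (min_width=15, slack=1)
Line 2: ['will', 'elephant'] (min_width=13, slack=3)
Line 3: ['knife', 'brick'] (min_width=11, slack=5)
Line 4: ['river', 'bird'] (min_width=10, slack=6)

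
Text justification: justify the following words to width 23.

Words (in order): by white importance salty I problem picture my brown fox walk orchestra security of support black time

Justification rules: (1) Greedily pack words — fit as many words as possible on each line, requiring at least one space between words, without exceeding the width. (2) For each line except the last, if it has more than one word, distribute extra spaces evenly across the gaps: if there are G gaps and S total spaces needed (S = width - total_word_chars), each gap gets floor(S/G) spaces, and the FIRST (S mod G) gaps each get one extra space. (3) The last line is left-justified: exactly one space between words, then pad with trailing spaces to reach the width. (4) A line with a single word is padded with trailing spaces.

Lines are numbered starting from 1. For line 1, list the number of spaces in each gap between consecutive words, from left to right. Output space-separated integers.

Line 1: ['by', 'white', 'importance'] (min_width=19, slack=4)
Line 2: ['salty', 'I', 'problem', 'picture'] (min_width=23, slack=0)
Line 3: ['my', 'brown', 'fox', 'walk'] (min_width=17, slack=6)
Line 4: ['orchestra', 'security', 'of'] (min_width=21, slack=2)
Line 5: ['support', 'black', 'time'] (min_width=18, slack=5)

Answer: 3 3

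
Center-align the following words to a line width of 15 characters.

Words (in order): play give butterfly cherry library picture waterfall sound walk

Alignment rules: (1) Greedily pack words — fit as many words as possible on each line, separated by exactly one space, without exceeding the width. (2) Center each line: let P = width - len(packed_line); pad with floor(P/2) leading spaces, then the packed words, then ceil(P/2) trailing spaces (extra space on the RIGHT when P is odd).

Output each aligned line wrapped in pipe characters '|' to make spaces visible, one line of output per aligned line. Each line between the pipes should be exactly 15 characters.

Answer: |   play give   |
|   butterfly   |
|cherry library |
|    picture    |
|waterfall sound|
|     walk      |

Derivation:
Line 1: ['play', 'give'] (min_width=9, slack=6)
Line 2: ['butterfly'] (min_width=9, slack=6)
Line 3: ['cherry', 'library'] (min_width=14, slack=1)
Line 4: ['picture'] (min_width=7, slack=8)
Line 5: ['waterfall', 'sound'] (min_width=15, slack=0)
Line 6: ['walk'] (min_width=4, slack=11)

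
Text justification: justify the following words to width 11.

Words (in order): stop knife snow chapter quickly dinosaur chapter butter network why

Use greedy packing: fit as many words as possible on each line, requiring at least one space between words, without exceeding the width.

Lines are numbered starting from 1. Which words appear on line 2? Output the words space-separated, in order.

Line 1: ['stop', 'knife'] (min_width=10, slack=1)
Line 2: ['snow'] (min_width=4, slack=7)
Line 3: ['chapter'] (min_width=7, slack=4)
Line 4: ['quickly'] (min_width=7, slack=4)
Line 5: ['dinosaur'] (min_width=8, slack=3)
Line 6: ['chapter'] (min_width=7, slack=4)
Line 7: ['butter'] (min_width=6, slack=5)
Line 8: ['network', 'why'] (min_width=11, slack=0)

Answer: snow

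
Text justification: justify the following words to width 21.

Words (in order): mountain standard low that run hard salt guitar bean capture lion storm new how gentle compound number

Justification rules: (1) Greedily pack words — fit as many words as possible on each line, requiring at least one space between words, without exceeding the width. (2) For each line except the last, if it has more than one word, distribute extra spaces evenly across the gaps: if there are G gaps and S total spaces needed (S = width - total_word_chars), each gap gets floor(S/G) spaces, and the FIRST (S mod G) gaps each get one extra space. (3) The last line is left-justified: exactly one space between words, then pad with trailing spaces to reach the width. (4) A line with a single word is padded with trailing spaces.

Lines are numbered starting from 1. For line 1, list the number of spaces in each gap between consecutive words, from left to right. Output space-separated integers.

Line 1: ['mountain', 'standard', 'low'] (min_width=21, slack=0)
Line 2: ['that', 'run', 'hard', 'salt'] (min_width=18, slack=3)
Line 3: ['guitar', 'bean', 'capture'] (min_width=19, slack=2)
Line 4: ['lion', 'storm', 'new', 'how'] (min_width=18, slack=3)
Line 5: ['gentle', 'compound'] (min_width=15, slack=6)
Line 6: ['number'] (min_width=6, slack=15)

Answer: 1 1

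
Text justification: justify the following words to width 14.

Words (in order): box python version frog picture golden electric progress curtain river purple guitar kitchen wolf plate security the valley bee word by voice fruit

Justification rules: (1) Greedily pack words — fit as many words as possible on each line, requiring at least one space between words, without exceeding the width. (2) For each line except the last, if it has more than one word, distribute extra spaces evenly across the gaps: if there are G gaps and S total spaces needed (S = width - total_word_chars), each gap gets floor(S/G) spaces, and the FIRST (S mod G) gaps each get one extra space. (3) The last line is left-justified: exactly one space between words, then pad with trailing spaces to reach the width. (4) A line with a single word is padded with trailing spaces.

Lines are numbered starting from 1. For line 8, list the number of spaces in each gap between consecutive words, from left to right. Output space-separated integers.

Line 1: ['box', 'python'] (min_width=10, slack=4)
Line 2: ['version', 'frog'] (min_width=12, slack=2)
Line 3: ['picture', 'golden'] (min_width=14, slack=0)
Line 4: ['electric'] (min_width=8, slack=6)
Line 5: ['progress'] (min_width=8, slack=6)
Line 6: ['curtain', 'river'] (min_width=13, slack=1)
Line 7: ['purple', 'guitar'] (min_width=13, slack=1)
Line 8: ['kitchen', 'wolf'] (min_width=12, slack=2)
Line 9: ['plate', 'security'] (min_width=14, slack=0)
Line 10: ['the', 'valley', 'bee'] (min_width=14, slack=0)
Line 11: ['word', 'by', 'voice'] (min_width=13, slack=1)
Line 12: ['fruit'] (min_width=5, slack=9)

Answer: 3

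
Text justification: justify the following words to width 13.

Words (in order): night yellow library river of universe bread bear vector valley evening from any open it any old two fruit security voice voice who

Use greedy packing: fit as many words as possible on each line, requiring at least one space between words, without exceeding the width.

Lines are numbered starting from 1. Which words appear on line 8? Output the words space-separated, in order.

Answer: any old two

Derivation:
Line 1: ['night', 'yellow'] (min_width=12, slack=1)
Line 2: ['library', 'river'] (min_width=13, slack=0)
Line 3: ['of', 'universe'] (min_width=11, slack=2)
Line 4: ['bread', 'bear'] (min_width=10, slack=3)
Line 5: ['vector', 'valley'] (min_width=13, slack=0)
Line 6: ['evening', 'from'] (min_width=12, slack=1)
Line 7: ['any', 'open', 'it'] (min_width=11, slack=2)
Line 8: ['any', 'old', 'two'] (min_width=11, slack=2)
Line 9: ['fruit'] (min_width=5, slack=8)
Line 10: ['security'] (min_width=8, slack=5)
Line 11: ['voice', 'voice'] (min_width=11, slack=2)
Line 12: ['who'] (min_width=3, slack=10)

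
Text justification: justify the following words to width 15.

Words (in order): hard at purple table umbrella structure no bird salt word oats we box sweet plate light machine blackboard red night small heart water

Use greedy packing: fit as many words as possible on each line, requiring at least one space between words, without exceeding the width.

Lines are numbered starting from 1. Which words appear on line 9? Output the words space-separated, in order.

Answer: night small

Derivation:
Line 1: ['hard', 'at', 'purple'] (min_width=14, slack=1)
Line 2: ['table', 'umbrella'] (min_width=14, slack=1)
Line 3: ['structure', 'no'] (min_width=12, slack=3)
Line 4: ['bird', 'salt', 'word'] (min_width=14, slack=1)
Line 5: ['oats', 'we', 'box'] (min_width=11, slack=4)
Line 6: ['sweet', 'plate'] (min_width=11, slack=4)
Line 7: ['light', 'machine'] (min_width=13, slack=2)
Line 8: ['blackboard', 'red'] (min_width=14, slack=1)
Line 9: ['night', 'small'] (min_width=11, slack=4)
Line 10: ['heart', 'water'] (min_width=11, slack=4)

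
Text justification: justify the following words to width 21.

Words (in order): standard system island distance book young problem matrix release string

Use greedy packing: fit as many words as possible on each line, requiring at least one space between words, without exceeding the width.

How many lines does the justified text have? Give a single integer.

Answer: 4

Derivation:
Line 1: ['standard', 'system'] (min_width=15, slack=6)
Line 2: ['island', 'distance', 'book'] (min_width=20, slack=1)
Line 3: ['young', 'problem', 'matrix'] (min_width=20, slack=1)
Line 4: ['release', 'string'] (min_width=14, slack=7)
Total lines: 4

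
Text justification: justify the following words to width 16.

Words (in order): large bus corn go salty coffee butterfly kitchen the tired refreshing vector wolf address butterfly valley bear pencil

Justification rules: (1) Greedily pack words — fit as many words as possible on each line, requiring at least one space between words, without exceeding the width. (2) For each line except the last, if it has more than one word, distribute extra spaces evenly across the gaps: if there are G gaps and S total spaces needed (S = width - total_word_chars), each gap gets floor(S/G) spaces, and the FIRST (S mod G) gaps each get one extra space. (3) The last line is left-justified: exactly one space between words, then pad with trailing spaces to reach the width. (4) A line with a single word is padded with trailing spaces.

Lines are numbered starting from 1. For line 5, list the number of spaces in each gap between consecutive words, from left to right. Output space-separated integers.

Line 1: ['large', 'bus', 'corn'] (min_width=14, slack=2)
Line 2: ['go', 'salty', 'coffee'] (min_width=15, slack=1)
Line 3: ['butterfly'] (min_width=9, slack=7)
Line 4: ['kitchen', 'the'] (min_width=11, slack=5)
Line 5: ['tired', 'refreshing'] (min_width=16, slack=0)
Line 6: ['vector', 'wolf'] (min_width=11, slack=5)
Line 7: ['address'] (min_width=7, slack=9)
Line 8: ['butterfly', 'valley'] (min_width=16, slack=0)
Line 9: ['bear', 'pencil'] (min_width=11, slack=5)

Answer: 1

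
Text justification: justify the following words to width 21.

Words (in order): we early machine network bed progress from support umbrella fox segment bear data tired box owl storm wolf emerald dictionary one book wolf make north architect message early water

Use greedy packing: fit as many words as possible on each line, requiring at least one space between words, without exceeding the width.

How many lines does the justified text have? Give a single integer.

Line 1: ['we', 'early', 'machine'] (min_width=16, slack=5)
Line 2: ['network', 'bed', 'progress'] (min_width=20, slack=1)
Line 3: ['from', 'support', 'umbrella'] (min_width=21, slack=0)
Line 4: ['fox', 'segment', 'bear', 'data'] (min_width=21, slack=0)
Line 5: ['tired', 'box', 'owl', 'storm'] (min_width=19, slack=2)
Line 6: ['wolf', 'emerald'] (min_width=12, slack=9)
Line 7: ['dictionary', 'one', 'book'] (min_width=19, slack=2)
Line 8: ['wolf', 'make', 'north'] (min_width=15, slack=6)
Line 9: ['architect', 'message'] (min_width=17, slack=4)
Line 10: ['early', 'water'] (min_width=11, slack=10)
Total lines: 10

Answer: 10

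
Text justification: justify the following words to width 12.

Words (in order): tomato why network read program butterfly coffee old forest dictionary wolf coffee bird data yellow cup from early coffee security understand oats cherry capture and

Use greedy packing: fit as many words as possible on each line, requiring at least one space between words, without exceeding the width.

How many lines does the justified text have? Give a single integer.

Line 1: ['tomato', 'why'] (min_width=10, slack=2)
Line 2: ['network', 'read'] (min_width=12, slack=0)
Line 3: ['program'] (min_width=7, slack=5)
Line 4: ['butterfly'] (min_width=9, slack=3)
Line 5: ['coffee', 'old'] (min_width=10, slack=2)
Line 6: ['forest'] (min_width=6, slack=6)
Line 7: ['dictionary'] (min_width=10, slack=2)
Line 8: ['wolf', 'coffee'] (min_width=11, slack=1)
Line 9: ['bird', 'data'] (min_width=9, slack=3)
Line 10: ['yellow', 'cup'] (min_width=10, slack=2)
Line 11: ['from', 'early'] (min_width=10, slack=2)
Line 12: ['coffee'] (min_width=6, slack=6)
Line 13: ['security'] (min_width=8, slack=4)
Line 14: ['understand'] (min_width=10, slack=2)
Line 15: ['oats', 'cherry'] (min_width=11, slack=1)
Line 16: ['capture', 'and'] (min_width=11, slack=1)
Total lines: 16

Answer: 16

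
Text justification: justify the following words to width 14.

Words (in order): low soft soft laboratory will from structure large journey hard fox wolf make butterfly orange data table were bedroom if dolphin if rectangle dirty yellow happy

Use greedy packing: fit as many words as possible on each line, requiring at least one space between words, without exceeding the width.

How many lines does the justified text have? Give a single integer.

Answer: 14

Derivation:
Line 1: ['low', 'soft', 'soft'] (min_width=13, slack=1)
Line 2: ['laboratory'] (min_width=10, slack=4)
Line 3: ['will', 'from'] (min_width=9, slack=5)
Line 4: ['structure'] (min_width=9, slack=5)
Line 5: ['large', 'journey'] (min_width=13, slack=1)
Line 6: ['hard', 'fox', 'wolf'] (min_width=13, slack=1)
Line 7: ['make', 'butterfly'] (min_width=14, slack=0)
Line 8: ['orange', 'data'] (min_width=11, slack=3)
Line 9: ['table', 'were'] (min_width=10, slack=4)
Line 10: ['bedroom', 'if'] (min_width=10, slack=4)
Line 11: ['dolphin', 'if'] (min_width=10, slack=4)
Line 12: ['rectangle'] (min_width=9, slack=5)
Line 13: ['dirty', 'yellow'] (min_width=12, slack=2)
Line 14: ['happy'] (min_width=5, slack=9)
Total lines: 14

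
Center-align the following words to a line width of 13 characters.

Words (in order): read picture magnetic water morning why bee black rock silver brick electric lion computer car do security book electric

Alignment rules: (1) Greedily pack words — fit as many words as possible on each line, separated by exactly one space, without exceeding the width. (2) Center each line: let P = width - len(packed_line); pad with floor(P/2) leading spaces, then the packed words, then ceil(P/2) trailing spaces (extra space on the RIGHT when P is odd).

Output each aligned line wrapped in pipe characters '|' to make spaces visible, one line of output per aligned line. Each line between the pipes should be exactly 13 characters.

Answer: |read picture |
|  magnetic   |
|water morning|
|why bee black|
| rock silver |
|    brick    |
|electric lion|
|computer car |
| do security |
|book electric|

Derivation:
Line 1: ['read', 'picture'] (min_width=12, slack=1)
Line 2: ['magnetic'] (min_width=8, slack=5)
Line 3: ['water', 'morning'] (min_width=13, slack=0)
Line 4: ['why', 'bee', 'black'] (min_width=13, slack=0)
Line 5: ['rock', 'silver'] (min_width=11, slack=2)
Line 6: ['brick'] (min_width=5, slack=8)
Line 7: ['electric', 'lion'] (min_width=13, slack=0)
Line 8: ['computer', 'car'] (min_width=12, slack=1)
Line 9: ['do', 'security'] (min_width=11, slack=2)
Line 10: ['book', 'electric'] (min_width=13, slack=0)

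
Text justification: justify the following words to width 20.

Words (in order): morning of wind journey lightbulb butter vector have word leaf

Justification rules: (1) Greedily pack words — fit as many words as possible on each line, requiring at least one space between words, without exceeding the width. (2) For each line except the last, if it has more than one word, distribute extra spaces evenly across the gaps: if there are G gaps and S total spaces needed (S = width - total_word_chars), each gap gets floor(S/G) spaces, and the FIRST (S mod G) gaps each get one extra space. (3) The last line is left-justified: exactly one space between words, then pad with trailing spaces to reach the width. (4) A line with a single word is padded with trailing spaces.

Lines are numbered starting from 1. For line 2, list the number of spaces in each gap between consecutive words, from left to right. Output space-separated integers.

Answer: 4

Derivation:
Line 1: ['morning', 'of', 'wind'] (min_width=15, slack=5)
Line 2: ['journey', 'lightbulb'] (min_width=17, slack=3)
Line 3: ['butter', 'vector', 'have'] (min_width=18, slack=2)
Line 4: ['word', 'leaf'] (min_width=9, slack=11)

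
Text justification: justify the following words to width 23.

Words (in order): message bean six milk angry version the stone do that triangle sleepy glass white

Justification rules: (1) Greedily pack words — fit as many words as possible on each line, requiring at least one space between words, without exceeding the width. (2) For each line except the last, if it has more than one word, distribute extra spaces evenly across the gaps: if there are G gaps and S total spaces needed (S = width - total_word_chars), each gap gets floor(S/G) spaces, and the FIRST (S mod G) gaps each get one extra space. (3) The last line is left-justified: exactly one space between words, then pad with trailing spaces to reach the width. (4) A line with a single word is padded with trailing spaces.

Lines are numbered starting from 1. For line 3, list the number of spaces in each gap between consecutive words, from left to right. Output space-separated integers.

Answer: 1 1 1

Derivation:
Line 1: ['message', 'bean', 'six', 'milk'] (min_width=21, slack=2)
Line 2: ['angry', 'version', 'the', 'stone'] (min_width=23, slack=0)
Line 3: ['do', 'that', 'triangle', 'sleepy'] (min_width=23, slack=0)
Line 4: ['glass', 'white'] (min_width=11, slack=12)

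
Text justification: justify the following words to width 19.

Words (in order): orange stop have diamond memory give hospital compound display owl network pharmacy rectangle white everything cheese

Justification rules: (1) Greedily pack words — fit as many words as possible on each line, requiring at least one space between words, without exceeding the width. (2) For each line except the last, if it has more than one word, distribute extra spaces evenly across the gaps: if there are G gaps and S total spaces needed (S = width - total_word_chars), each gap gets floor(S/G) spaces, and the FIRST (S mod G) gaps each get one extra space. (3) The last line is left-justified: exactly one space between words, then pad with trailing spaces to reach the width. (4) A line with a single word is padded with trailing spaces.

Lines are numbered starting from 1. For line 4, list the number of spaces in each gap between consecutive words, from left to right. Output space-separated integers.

Answer: 1 1

Derivation:
Line 1: ['orange', 'stop', 'have'] (min_width=16, slack=3)
Line 2: ['diamond', 'memory', 'give'] (min_width=19, slack=0)
Line 3: ['hospital', 'compound'] (min_width=17, slack=2)
Line 4: ['display', 'owl', 'network'] (min_width=19, slack=0)
Line 5: ['pharmacy', 'rectangle'] (min_width=18, slack=1)
Line 6: ['white', 'everything'] (min_width=16, slack=3)
Line 7: ['cheese'] (min_width=6, slack=13)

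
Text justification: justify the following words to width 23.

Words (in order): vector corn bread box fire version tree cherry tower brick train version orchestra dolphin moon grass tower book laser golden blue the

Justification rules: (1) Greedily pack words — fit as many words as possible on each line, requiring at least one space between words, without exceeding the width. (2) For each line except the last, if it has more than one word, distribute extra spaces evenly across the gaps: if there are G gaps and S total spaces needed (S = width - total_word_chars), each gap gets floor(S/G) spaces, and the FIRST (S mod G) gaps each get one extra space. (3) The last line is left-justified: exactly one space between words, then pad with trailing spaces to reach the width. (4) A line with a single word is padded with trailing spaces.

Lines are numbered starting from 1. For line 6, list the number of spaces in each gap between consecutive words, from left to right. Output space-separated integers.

Answer: 1 1 1

Derivation:
Line 1: ['vector', 'corn', 'bread', 'box'] (min_width=21, slack=2)
Line 2: ['fire', 'version', 'tree'] (min_width=17, slack=6)
Line 3: ['cherry', 'tower', 'brick'] (min_width=18, slack=5)
Line 4: ['train', 'version', 'orchestra'] (min_width=23, slack=0)
Line 5: ['dolphin', 'moon', 'grass'] (min_width=18, slack=5)
Line 6: ['tower', 'book', 'laser', 'golden'] (min_width=23, slack=0)
Line 7: ['blue', 'the'] (min_width=8, slack=15)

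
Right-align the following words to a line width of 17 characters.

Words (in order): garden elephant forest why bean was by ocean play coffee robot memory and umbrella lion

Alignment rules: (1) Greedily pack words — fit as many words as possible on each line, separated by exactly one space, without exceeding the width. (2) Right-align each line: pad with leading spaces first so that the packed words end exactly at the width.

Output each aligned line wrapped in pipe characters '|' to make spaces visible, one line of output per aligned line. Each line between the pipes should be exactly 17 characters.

Line 1: ['garden', 'elephant'] (min_width=15, slack=2)
Line 2: ['forest', 'why', 'bean'] (min_width=15, slack=2)
Line 3: ['was', 'by', 'ocean', 'play'] (min_width=17, slack=0)
Line 4: ['coffee', 'robot'] (min_width=12, slack=5)
Line 5: ['memory', 'and'] (min_width=10, slack=7)
Line 6: ['umbrella', 'lion'] (min_width=13, slack=4)

Answer: |  garden elephant|
|  forest why bean|
|was by ocean play|
|     coffee robot|
|       memory and|
|    umbrella lion|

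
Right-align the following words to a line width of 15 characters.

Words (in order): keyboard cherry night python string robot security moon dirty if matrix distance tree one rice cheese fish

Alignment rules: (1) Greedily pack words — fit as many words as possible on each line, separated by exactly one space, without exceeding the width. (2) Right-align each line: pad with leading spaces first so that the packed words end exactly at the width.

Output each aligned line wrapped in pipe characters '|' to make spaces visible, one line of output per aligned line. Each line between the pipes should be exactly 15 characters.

Answer: |keyboard cherry|
|   night python|
|   string robot|
|  security moon|
|dirty if matrix|
|  distance tree|
|one rice cheese|
|           fish|

Derivation:
Line 1: ['keyboard', 'cherry'] (min_width=15, slack=0)
Line 2: ['night', 'python'] (min_width=12, slack=3)
Line 3: ['string', 'robot'] (min_width=12, slack=3)
Line 4: ['security', 'moon'] (min_width=13, slack=2)
Line 5: ['dirty', 'if', 'matrix'] (min_width=15, slack=0)
Line 6: ['distance', 'tree'] (min_width=13, slack=2)
Line 7: ['one', 'rice', 'cheese'] (min_width=15, slack=0)
Line 8: ['fish'] (min_width=4, slack=11)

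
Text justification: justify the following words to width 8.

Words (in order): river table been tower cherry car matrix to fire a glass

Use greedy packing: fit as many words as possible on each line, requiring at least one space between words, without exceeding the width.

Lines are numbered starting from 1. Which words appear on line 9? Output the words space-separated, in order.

Answer: a glass

Derivation:
Line 1: ['river'] (min_width=5, slack=3)
Line 2: ['table'] (min_width=5, slack=3)
Line 3: ['been'] (min_width=4, slack=4)
Line 4: ['tower'] (min_width=5, slack=3)
Line 5: ['cherry'] (min_width=6, slack=2)
Line 6: ['car'] (min_width=3, slack=5)
Line 7: ['matrix'] (min_width=6, slack=2)
Line 8: ['to', 'fire'] (min_width=7, slack=1)
Line 9: ['a', 'glass'] (min_width=7, slack=1)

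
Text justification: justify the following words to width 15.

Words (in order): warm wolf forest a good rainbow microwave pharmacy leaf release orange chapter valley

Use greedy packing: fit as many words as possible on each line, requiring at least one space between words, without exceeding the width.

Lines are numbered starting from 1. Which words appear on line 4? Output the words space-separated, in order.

Answer: microwave

Derivation:
Line 1: ['warm', 'wolf'] (min_width=9, slack=6)
Line 2: ['forest', 'a', 'good'] (min_width=13, slack=2)
Line 3: ['rainbow'] (min_width=7, slack=8)
Line 4: ['microwave'] (min_width=9, slack=6)
Line 5: ['pharmacy', 'leaf'] (min_width=13, slack=2)
Line 6: ['release', 'orange'] (min_width=14, slack=1)
Line 7: ['chapter', 'valley'] (min_width=14, slack=1)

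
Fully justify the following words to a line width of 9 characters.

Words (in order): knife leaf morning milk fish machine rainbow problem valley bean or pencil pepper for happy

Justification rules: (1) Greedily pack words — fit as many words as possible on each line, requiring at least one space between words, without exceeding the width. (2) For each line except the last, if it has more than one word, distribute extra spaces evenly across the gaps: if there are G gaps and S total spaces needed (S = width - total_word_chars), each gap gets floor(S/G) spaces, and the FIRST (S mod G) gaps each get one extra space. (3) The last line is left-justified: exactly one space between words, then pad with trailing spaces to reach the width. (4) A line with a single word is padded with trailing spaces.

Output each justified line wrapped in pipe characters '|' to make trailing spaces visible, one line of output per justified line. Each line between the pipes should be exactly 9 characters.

Answer: |knife    |
|leaf     |
|morning  |
|milk fish|
|machine  |
|rainbow  |
|problem  |
|valley   |
|bean   or|
|pencil   |
|pepper   |
|for happy|

Derivation:
Line 1: ['knife'] (min_width=5, slack=4)
Line 2: ['leaf'] (min_width=4, slack=5)
Line 3: ['morning'] (min_width=7, slack=2)
Line 4: ['milk', 'fish'] (min_width=9, slack=0)
Line 5: ['machine'] (min_width=7, slack=2)
Line 6: ['rainbow'] (min_width=7, slack=2)
Line 7: ['problem'] (min_width=7, slack=2)
Line 8: ['valley'] (min_width=6, slack=3)
Line 9: ['bean', 'or'] (min_width=7, slack=2)
Line 10: ['pencil'] (min_width=6, slack=3)
Line 11: ['pepper'] (min_width=6, slack=3)
Line 12: ['for', 'happy'] (min_width=9, slack=0)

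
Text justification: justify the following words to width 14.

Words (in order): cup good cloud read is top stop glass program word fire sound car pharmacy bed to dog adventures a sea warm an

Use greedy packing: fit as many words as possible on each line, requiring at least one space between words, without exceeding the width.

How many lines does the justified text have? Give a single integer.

Line 1: ['cup', 'good', 'cloud'] (min_width=14, slack=0)
Line 2: ['read', 'is', 'top'] (min_width=11, slack=3)
Line 3: ['stop', 'glass'] (min_width=10, slack=4)
Line 4: ['program', 'word'] (min_width=12, slack=2)
Line 5: ['fire', 'sound', 'car'] (min_width=14, slack=0)
Line 6: ['pharmacy', 'bed'] (min_width=12, slack=2)
Line 7: ['to', 'dog'] (min_width=6, slack=8)
Line 8: ['adventures', 'a'] (min_width=12, slack=2)
Line 9: ['sea', 'warm', 'an'] (min_width=11, slack=3)
Total lines: 9

Answer: 9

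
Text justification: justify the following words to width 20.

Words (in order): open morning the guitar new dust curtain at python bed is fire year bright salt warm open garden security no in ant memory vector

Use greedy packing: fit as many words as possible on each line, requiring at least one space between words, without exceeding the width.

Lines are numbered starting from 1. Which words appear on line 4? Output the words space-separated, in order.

Answer: bed is fire year

Derivation:
Line 1: ['open', 'morning', 'the'] (min_width=16, slack=4)
Line 2: ['guitar', 'new', 'dust'] (min_width=15, slack=5)
Line 3: ['curtain', 'at', 'python'] (min_width=17, slack=3)
Line 4: ['bed', 'is', 'fire', 'year'] (min_width=16, slack=4)
Line 5: ['bright', 'salt', 'warm'] (min_width=16, slack=4)
Line 6: ['open', 'garden', 'security'] (min_width=20, slack=0)
Line 7: ['no', 'in', 'ant', 'memory'] (min_width=16, slack=4)
Line 8: ['vector'] (min_width=6, slack=14)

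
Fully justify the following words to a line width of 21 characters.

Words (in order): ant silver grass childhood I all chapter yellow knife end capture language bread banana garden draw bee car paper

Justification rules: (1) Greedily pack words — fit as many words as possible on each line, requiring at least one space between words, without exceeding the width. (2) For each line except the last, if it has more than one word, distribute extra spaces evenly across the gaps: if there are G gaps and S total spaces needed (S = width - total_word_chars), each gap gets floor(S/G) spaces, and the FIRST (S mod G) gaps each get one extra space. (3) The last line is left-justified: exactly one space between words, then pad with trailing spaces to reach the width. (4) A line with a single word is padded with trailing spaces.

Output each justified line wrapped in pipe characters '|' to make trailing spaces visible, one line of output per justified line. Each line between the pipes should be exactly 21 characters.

Answer: |ant    silver   grass|
|childhood    I    all|
|chapter  yellow knife|
|end  capture language|
|bread  banana  garden|
|draw bee car paper   |

Derivation:
Line 1: ['ant', 'silver', 'grass'] (min_width=16, slack=5)
Line 2: ['childhood', 'I', 'all'] (min_width=15, slack=6)
Line 3: ['chapter', 'yellow', 'knife'] (min_width=20, slack=1)
Line 4: ['end', 'capture', 'language'] (min_width=20, slack=1)
Line 5: ['bread', 'banana', 'garden'] (min_width=19, slack=2)
Line 6: ['draw', 'bee', 'car', 'paper'] (min_width=18, slack=3)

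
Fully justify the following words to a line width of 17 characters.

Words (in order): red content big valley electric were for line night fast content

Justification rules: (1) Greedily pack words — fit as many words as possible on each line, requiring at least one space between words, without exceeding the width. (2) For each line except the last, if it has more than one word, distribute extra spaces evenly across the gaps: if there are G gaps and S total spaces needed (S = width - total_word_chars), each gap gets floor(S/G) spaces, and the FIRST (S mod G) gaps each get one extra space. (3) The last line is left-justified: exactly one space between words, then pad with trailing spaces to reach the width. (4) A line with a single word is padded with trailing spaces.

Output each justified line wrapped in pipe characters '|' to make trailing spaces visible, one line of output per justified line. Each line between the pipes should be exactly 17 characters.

Line 1: ['red', 'content', 'big'] (min_width=15, slack=2)
Line 2: ['valley', 'electric'] (min_width=15, slack=2)
Line 3: ['were', 'for', 'line'] (min_width=13, slack=4)
Line 4: ['night', 'fast'] (min_width=10, slack=7)
Line 5: ['content'] (min_width=7, slack=10)

Answer: |red  content  big|
|valley   electric|
|were   for   line|
|night        fast|
|content          |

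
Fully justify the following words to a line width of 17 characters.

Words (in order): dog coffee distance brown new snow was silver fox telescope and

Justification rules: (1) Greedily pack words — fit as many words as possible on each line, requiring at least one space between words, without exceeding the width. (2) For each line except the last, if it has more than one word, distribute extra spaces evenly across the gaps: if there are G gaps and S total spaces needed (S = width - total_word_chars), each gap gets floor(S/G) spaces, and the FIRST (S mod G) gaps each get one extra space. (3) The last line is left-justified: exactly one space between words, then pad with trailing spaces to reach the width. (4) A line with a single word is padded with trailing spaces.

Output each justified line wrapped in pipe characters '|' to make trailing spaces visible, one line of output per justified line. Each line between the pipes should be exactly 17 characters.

Line 1: ['dog', 'coffee'] (min_width=10, slack=7)
Line 2: ['distance', 'brown'] (min_width=14, slack=3)
Line 3: ['new', 'snow', 'was'] (min_width=12, slack=5)
Line 4: ['silver', 'fox'] (min_width=10, slack=7)
Line 5: ['telescope', 'and'] (min_width=13, slack=4)

Answer: |dog        coffee|
|distance    brown|
|new    snow   was|
|silver        fox|
|telescope and    |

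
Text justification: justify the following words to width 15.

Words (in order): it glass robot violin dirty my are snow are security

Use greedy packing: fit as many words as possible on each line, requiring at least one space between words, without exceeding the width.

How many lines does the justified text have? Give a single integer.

Line 1: ['it', 'glass', 'robot'] (min_width=14, slack=1)
Line 2: ['violin', 'dirty', 'my'] (min_width=15, slack=0)
Line 3: ['are', 'snow', 'are'] (min_width=12, slack=3)
Line 4: ['security'] (min_width=8, slack=7)
Total lines: 4

Answer: 4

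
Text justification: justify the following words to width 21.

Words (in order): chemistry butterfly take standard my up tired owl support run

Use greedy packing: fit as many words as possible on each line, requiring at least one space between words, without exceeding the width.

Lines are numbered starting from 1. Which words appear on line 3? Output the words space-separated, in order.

Line 1: ['chemistry', 'butterfly'] (min_width=19, slack=2)
Line 2: ['take', 'standard', 'my', 'up'] (min_width=19, slack=2)
Line 3: ['tired', 'owl', 'support', 'run'] (min_width=21, slack=0)

Answer: tired owl support run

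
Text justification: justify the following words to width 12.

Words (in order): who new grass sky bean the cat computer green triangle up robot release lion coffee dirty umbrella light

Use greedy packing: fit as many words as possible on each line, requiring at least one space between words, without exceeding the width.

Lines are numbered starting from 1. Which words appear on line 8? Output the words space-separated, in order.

Answer: release lion

Derivation:
Line 1: ['who', 'new'] (min_width=7, slack=5)
Line 2: ['grass', 'sky'] (min_width=9, slack=3)
Line 3: ['bean', 'the', 'cat'] (min_width=12, slack=0)
Line 4: ['computer'] (min_width=8, slack=4)
Line 5: ['green'] (min_width=5, slack=7)
Line 6: ['triangle', 'up'] (min_width=11, slack=1)
Line 7: ['robot'] (min_width=5, slack=7)
Line 8: ['release', 'lion'] (min_width=12, slack=0)
Line 9: ['coffee', 'dirty'] (min_width=12, slack=0)
Line 10: ['umbrella'] (min_width=8, slack=4)
Line 11: ['light'] (min_width=5, slack=7)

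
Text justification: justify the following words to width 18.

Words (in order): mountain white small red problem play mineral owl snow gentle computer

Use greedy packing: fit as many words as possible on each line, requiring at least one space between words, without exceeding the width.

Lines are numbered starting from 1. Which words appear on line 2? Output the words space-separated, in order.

Line 1: ['mountain', 'white'] (min_width=14, slack=4)
Line 2: ['small', 'red', 'problem'] (min_width=17, slack=1)
Line 3: ['play', 'mineral', 'owl'] (min_width=16, slack=2)
Line 4: ['snow', 'gentle'] (min_width=11, slack=7)
Line 5: ['computer'] (min_width=8, slack=10)

Answer: small red problem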